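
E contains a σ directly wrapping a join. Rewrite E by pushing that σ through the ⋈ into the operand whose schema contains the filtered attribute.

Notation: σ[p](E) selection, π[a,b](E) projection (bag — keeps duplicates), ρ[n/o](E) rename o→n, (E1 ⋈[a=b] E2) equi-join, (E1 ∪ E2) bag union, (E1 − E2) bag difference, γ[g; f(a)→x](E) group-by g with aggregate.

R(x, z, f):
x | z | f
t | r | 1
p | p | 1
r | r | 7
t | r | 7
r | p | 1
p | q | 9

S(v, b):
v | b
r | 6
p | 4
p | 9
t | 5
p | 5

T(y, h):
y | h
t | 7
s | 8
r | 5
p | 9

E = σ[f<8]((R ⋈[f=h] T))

σ filters on f, owned by the left side.
E' = (σ[f<8](R) ⋈[f=h] T)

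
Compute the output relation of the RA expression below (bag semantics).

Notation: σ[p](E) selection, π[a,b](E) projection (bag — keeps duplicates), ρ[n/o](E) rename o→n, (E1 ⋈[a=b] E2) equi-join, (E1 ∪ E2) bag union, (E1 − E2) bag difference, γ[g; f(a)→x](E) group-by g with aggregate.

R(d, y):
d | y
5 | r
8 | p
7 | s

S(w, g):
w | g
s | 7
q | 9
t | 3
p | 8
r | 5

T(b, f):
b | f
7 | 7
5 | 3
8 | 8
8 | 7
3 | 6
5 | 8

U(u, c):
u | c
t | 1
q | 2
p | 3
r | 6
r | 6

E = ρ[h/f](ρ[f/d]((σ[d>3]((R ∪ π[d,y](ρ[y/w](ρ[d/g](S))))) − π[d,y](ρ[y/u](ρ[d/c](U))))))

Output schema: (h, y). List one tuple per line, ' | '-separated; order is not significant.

Per-node cardinality:
  R → 3
  S → 5
  ρ[d/g](S) → 5
  ρ[y/w](ρ[d/g](S)) → 5
  π[d,y](ρ[y/w](ρ[d/g](S))) → 5
  (R ∪ π[d,y](ρ[y/w](ρ[d/g](S)))) → 8
  σ[d>3]((R ∪ π[d,y](ρ[y/w](ρ[d/g](S))))) → 7
  U → 5
  ρ[d/c](U) → 5
  ρ[y/u](ρ[d/c](U)) → 5
  π[d,y](ρ[y/u](ρ[d/c](U))) → 5
  (σ[d>3]((R ∪ π[d,y](ρ[y/w](ρ[d/g](S))))) − π[d,y](ρ[y/u](ρ[d/c](U)))) → 7
  ρ[f/d]((σ[d>3]((R ∪ π[d,y](ρ[y/w](ρ[d/g](S))))) − π[d,y](ρ[y/u](ρ[d/c](U))))) → 7
  ρ[h/f](ρ[f/d]((σ[d>3]((R ∪ π[d,y](ρ[y/w](ρ[d/g](S))))) − π[d,y](ρ[y/u](ρ[d/c](U)))))) → 7

== RESULT ==
h | y
5 | r
5 | r
7 | s
7 | s
8 | p
8 | p
9 | q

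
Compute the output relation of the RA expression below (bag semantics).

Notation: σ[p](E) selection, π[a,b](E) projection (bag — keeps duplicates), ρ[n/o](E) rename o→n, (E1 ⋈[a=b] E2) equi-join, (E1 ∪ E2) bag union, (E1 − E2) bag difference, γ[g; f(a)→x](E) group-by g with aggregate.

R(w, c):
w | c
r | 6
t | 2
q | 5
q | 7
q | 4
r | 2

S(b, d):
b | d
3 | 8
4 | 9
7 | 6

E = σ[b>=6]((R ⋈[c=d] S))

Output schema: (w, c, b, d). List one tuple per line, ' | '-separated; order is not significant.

Stepwise |·|:
  R → 6
  S → 3
  (R ⋈[c=d] S) → 1
  σ[b>=6]((R ⋈[c=d] S)) → 1

== RESULT ==
w | c | b | d
r | 6 | 7 | 6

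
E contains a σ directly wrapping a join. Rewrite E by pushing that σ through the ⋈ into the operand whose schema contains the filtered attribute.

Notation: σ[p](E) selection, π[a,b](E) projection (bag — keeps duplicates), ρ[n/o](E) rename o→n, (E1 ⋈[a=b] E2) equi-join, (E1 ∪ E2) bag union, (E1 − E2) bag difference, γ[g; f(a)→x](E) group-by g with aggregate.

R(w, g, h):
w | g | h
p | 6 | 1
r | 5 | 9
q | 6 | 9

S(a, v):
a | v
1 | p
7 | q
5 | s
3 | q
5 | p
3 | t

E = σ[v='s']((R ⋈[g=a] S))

σ filters on v, owned by the right side.
E' = (R ⋈[g=a] σ[v='s'](S))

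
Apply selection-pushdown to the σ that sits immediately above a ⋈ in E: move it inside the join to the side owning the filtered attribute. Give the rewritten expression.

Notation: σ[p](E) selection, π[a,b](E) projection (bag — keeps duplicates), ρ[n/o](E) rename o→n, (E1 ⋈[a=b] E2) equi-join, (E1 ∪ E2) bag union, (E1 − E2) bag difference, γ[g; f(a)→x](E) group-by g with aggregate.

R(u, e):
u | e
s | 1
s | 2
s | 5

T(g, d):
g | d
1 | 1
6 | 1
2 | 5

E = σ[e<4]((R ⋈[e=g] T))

σ filters on e, owned by the left side.
E' = (σ[e<4](R) ⋈[e=g] T)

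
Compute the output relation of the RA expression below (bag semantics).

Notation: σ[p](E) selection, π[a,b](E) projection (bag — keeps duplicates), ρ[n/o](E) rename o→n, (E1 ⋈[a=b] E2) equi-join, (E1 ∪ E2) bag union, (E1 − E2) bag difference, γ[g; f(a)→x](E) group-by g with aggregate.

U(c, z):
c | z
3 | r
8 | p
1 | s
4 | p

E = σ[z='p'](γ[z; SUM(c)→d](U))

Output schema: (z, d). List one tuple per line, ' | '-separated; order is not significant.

Row counts bottom-up:
  U → 4
  γ[z; SUM(c)→d](U) → 3
  σ[z='p'](γ[z; SUM(c)→d](U)) → 1

== RESULT ==
z | d
p | 12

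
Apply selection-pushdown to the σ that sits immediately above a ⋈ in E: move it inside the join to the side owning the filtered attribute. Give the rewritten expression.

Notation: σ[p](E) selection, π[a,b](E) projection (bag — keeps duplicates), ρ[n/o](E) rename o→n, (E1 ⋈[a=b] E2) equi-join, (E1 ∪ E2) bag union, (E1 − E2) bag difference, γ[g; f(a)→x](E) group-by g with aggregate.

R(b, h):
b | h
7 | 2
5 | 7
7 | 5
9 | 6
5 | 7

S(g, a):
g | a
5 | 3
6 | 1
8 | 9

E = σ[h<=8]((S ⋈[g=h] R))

σ filters on h, owned by the right side.
E' = (S ⋈[g=h] σ[h<=8](R))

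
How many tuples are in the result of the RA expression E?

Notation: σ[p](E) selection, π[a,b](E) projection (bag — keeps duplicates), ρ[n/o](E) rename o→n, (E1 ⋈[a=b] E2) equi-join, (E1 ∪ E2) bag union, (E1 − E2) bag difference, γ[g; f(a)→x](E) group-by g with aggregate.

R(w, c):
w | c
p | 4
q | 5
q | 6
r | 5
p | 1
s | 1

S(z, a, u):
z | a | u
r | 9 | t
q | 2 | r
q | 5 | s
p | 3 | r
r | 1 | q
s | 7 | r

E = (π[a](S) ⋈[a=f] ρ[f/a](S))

Per-node cardinality:
  S → 6
  π[a](S) → 6
  S → 6
  ρ[f/a](S) → 6
  (π[a](S) ⋈[a=f] ρ[f/a](S)) → 6

|E| = 6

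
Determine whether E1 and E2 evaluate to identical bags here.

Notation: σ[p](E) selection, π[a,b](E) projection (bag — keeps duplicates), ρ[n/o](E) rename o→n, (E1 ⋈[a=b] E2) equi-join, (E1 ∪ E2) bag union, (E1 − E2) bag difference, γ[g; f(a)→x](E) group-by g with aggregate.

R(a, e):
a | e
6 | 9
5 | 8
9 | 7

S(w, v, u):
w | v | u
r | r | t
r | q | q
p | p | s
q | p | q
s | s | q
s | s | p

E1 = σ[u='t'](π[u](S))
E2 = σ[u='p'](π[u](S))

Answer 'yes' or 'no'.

E1 stepwise |·|:
  S → 6
  π[u](S) → 6
  σ[u='t'](π[u](S)) → 1
E2 stepwise |·|:
  S → 6
  π[u](S) → 6
  σ[u='p'](π[u](S)) → 1

E1 result:
u
t
E2 result:
u
p
Witness: ('p',) appears 0× in E1 but 1× in E2.

no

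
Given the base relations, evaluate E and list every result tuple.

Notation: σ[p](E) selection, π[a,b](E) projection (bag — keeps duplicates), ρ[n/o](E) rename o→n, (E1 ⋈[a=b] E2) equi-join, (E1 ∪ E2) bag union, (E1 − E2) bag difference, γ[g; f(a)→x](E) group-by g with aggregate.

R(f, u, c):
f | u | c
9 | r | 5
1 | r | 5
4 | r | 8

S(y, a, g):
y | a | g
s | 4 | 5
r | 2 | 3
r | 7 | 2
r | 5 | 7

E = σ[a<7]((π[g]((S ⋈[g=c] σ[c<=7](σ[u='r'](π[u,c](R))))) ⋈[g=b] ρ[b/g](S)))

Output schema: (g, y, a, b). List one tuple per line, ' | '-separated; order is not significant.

Stepwise |·|:
  S → 4
  R → 3
  π[u,c](R) → 3
  σ[u='r'](π[u,c](R)) → 3
  σ[c<=7](σ[u='r'](π[u,c](R))) → 2
  (S ⋈[g=c] σ[c<=7](σ[u='r'](π[u,c](R)))) → 2
  π[g]((S ⋈[g=c] σ[c<=7](σ[u='r'](π[u,c](R))))) → 2
  S → 4
  ρ[b/g](S) → 4
  (π[g]((S ⋈[g=c] σ[c<=7](σ[u='r'](π[u,c](R))))) ⋈[g=b] ρ[b/g](S)) → 2
  σ[a<7]((π[g]((S ⋈[g=c] σ[c<=7](σ[u='r'](π[u,c](R))))) ⋈[g=b] ρ[b/g](S))) → 2

== RESULT ==
g | y | a | b
5 | s | 4 | 5
5 | s | 4 | 5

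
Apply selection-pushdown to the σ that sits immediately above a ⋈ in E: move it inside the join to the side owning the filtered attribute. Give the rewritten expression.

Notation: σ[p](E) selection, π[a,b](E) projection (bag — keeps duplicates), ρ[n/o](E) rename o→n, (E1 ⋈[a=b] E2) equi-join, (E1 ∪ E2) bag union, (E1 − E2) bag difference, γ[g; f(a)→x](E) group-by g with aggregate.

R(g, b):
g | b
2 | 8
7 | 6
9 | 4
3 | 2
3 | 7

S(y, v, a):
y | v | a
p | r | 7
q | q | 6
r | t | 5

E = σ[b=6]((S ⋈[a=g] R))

σ filters on b, owned by the right side.
E' = (S ⋈[a=g] σ[b=6](R))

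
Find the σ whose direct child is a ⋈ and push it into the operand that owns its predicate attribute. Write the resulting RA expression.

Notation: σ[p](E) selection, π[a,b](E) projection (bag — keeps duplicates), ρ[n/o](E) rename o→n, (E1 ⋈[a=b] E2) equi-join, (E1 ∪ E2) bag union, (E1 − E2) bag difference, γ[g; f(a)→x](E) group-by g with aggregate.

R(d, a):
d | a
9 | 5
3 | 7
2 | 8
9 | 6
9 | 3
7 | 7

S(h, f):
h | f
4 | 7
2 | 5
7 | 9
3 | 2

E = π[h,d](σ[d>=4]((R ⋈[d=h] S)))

σ filters on d, owned by the left side.
E' = π[h,d]((σ[d>=4](R) ⋈[d=h] S))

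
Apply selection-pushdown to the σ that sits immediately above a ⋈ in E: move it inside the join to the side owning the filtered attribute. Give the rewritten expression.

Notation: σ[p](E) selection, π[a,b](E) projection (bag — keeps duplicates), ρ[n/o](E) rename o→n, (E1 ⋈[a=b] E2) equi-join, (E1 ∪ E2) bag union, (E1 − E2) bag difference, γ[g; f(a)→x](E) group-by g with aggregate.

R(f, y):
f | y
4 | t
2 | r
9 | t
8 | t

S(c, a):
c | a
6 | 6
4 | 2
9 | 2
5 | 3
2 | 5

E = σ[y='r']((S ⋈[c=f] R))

σ filters on y, owned by the right side.
E' = (S ⋈[c=f] σ[y='r'](R))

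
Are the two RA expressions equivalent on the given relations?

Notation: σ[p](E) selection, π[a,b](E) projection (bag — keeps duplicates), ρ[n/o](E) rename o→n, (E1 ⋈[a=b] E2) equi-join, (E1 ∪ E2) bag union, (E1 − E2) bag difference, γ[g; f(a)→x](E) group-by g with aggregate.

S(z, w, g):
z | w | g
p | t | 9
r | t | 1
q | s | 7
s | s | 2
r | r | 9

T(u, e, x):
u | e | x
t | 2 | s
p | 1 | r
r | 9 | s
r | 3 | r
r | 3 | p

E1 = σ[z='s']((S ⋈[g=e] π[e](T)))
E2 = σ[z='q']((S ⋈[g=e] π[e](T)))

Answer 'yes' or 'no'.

E1 subexpression sizes:
  S → 5
  T → 5
  π[e](T) → 5
  (S ⋈[g=e] π[e](T)) → 4
  σ[z='s']((S ⋈[g=e] π[e](T))) → 1
E2 subexpression sizes:
  S → 5
  T → 5
  π[e](T) → 5
  (S ⋈[g=e] π[e](T)) → 4
  σ[z='q']((S ⋈[g=e] π[e](T))) → 0

E1 result:
z | w | g | e
s | s | 2 | 2
E2 result:
z | w | g | e
(0 rows)
Witness: ('s', 's', 2, 2) appears 1× in E1 but 0× in E2.

no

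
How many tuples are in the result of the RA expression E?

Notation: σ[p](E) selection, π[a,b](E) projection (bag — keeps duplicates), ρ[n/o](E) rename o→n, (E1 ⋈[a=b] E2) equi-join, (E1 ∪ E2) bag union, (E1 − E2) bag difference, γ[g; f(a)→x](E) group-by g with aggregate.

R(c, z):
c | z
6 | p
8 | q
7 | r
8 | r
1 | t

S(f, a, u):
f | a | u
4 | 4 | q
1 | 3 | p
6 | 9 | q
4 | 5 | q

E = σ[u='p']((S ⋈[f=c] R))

Per-node cardinality:
  S → 4
  R → 5
  (S ⋈[f=c] R) → 2
  σ[u='p']((S ⋈[f=c] R)) → 1

|E| = 1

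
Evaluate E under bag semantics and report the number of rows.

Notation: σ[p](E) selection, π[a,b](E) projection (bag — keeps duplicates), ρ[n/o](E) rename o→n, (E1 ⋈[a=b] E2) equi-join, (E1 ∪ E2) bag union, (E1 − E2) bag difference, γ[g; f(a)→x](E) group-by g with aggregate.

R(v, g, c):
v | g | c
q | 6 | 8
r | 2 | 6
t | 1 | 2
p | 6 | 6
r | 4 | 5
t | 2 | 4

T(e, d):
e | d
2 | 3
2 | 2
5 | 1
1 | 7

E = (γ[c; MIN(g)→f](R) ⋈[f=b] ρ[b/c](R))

Per-node cardinality:
  R → 6
  γ[c; MIN(g)→f](R) → 5
  R → 6
  ρ[b/c](R) → 6
  (γ[c; MIN(g)→f](R) ⋈[f=b] ρ[b/c](R)) → 5

|E| = 5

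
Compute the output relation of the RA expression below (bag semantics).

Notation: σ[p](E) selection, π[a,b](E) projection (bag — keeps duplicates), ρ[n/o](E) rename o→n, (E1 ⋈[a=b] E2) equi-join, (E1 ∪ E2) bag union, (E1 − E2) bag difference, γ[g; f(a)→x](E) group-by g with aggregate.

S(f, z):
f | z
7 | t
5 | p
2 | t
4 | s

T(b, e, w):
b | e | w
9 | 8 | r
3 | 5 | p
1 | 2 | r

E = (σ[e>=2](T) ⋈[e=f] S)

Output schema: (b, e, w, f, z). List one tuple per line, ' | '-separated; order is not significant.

Stepwise |·|:
  T → 3
  σ[e>=2](T) → 3
  S → 4
  (σ[e>=2](T) ⋈[e=f] S) → 2

== RESULT ==
b | e | w | f | z
1 | 2 | r | 2 | t
3 | 5 | p | 5 | p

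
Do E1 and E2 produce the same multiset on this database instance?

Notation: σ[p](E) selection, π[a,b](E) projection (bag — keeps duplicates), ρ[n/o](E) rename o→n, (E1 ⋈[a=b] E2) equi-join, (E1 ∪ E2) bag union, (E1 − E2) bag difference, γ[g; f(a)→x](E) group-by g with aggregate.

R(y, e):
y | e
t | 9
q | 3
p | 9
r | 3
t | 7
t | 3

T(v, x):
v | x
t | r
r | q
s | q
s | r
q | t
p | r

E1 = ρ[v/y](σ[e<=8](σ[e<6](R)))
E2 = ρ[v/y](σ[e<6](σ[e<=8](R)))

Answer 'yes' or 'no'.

E1 per-node cardinality:
  R → 6
  σ[e<6](R) → 3
  σ[e<=8](σ[e<6](R)) → 3
  ρ[v/y](σ[e<=8](σ[e<6](R))) → 3
E2 per-node cardinality:
  R → 6
  σ[e<=8](R) → 4
  σ[e<6](σ[e<=8](R)) → 3
  ρ[v/y](σ[e<6](σ[e<=8](R))) → 3

E1 and E2 produce the same multiset:
v | e
q | 3
r | 3
t | 3

yes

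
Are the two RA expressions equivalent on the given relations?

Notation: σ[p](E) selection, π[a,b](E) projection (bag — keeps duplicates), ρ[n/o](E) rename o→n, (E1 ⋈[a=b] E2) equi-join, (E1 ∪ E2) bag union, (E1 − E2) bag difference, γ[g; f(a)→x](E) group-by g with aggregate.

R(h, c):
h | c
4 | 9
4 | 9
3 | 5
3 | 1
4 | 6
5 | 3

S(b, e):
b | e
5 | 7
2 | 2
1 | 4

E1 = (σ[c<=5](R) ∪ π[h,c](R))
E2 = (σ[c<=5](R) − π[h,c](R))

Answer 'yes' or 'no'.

E1 row counts bottom-up:
  R → 6
  σ[c<=5](R) → 3
  R → 6
  π[h,c](R) → 6
  (σ[c<=5](R) ∪ π[h,c](R)) → 9
E2 row counts bottom-up:
  R → 6
  σ[c<=5](R) → 3
  R → 6
  π[h,c](R) → 6
  (σ[c<=5](R) − π[h,c](R)) → 0

E1 result:
h | c
3 | 1
3 | 1
3 | 5
3 | 5
4 | 6
4 | 9
4 | 9
5 | 3
5 | 3
E2 result:
h | c
(0 rows)
Witness: (3, 1) appears 2× in E1 but 0× in E2.

no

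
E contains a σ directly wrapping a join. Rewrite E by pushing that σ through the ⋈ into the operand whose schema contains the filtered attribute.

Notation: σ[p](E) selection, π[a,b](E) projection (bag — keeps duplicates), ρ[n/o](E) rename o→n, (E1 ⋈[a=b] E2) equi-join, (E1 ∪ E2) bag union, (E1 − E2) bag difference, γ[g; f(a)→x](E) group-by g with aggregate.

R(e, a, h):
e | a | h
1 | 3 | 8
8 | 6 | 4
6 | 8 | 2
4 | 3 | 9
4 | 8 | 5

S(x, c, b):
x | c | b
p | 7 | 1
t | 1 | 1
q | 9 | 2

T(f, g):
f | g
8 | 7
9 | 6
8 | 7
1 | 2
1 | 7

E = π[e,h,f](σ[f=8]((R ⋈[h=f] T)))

σ filters on f, owned by the right side.
E' = π[e,h,f]((R ⋈[h=f] σ[f=8](T)))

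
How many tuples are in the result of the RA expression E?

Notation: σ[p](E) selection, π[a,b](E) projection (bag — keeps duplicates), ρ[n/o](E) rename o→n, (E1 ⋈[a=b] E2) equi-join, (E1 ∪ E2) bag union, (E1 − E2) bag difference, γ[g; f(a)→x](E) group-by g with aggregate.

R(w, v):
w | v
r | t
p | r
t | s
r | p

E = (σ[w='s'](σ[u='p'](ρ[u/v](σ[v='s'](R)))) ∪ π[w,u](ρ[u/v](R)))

Subexpression sizes:
  R → 4
  σ[v='s'](R) → 1
  ρ[u/v](σ[v='s'](R)) → 1
  σ[u='p'](ρ[u/v](σ[v='s'](R))) → 0
  σ[w='s'](σ[u='p'](ρ[u/v](σ[v='s'](R)))) → 0
  R → 4
  ρ[u/v](R) → 4
  π[w,u](ρ[u/v](R)) → 4
  (σ[w='s'](σ[u='p'](ρ[u/v](σ[v='s'](R)))) ∪ π[w,u](ρ[u/v](R))) → 4

|E| = 4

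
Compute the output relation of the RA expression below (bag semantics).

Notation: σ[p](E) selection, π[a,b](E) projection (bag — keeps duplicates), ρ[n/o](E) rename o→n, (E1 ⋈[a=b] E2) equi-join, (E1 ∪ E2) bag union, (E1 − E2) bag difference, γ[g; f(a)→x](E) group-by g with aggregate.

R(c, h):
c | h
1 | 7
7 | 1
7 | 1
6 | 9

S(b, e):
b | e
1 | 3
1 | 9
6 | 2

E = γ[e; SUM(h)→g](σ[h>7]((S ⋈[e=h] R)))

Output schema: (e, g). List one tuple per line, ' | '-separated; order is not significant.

Row counts bottom-up:
  S → 3
  R → 4
  (S ⋈[e=h] R) → 1
  σ[h>7]((S ⋈[e=h] R)) → 1
  γ[e; SUM(h)→g](σ[h>7]((S ⋈[e=h] R))) → 1

== RESULT ==
e | g
9 | 9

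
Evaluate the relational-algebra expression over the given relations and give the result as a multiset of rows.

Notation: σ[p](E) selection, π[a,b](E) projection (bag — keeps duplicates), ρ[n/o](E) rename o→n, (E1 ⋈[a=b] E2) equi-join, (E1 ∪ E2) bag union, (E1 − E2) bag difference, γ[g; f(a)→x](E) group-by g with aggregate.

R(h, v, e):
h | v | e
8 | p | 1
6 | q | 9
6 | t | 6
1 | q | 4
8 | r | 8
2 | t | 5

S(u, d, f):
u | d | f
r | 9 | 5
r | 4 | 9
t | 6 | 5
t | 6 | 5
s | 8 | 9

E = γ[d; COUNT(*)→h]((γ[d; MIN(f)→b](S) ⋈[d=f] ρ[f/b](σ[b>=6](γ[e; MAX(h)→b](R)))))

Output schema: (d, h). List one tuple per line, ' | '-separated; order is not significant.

Per-node cardinality:
  S → 5
  γ[d; MIN(f)→b](S) → 4
  R → 6
  γ[e; MAX(h)→b](R) → 6
  σ[b>=6](γ[e; MAX(h)→b](R)) → 4
  ρ[f/b](σ[b>=6](γ[e; MAX(h)→b](R))) → 4
  (γ[d; MIN(f)→b](S) ⋈[d=f] ρ[f/b](σ[b>=6](γ[e; MAX(h)→b](R)))) → 4
  γ[d; COUNT(*)→h]((γ[d; MIN(f)→b](S) ⋈[d=f] ρ[f/b](σ[b>=6](γ[e; MAX(h)→b](R))))) → 2

== RESULT ==
d | h
6 | 2
8 | 2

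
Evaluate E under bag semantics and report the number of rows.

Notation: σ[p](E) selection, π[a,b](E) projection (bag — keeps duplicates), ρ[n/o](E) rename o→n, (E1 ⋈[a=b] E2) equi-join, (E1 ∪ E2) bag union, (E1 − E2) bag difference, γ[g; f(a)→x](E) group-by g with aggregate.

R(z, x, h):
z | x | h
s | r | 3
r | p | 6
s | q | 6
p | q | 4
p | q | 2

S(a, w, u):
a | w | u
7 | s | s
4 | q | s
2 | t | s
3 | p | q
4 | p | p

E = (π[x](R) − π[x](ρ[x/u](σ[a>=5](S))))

Per-node cardinality:
  R → 5
  π[x](R) → 5
  S → 5
  σ[a>=5](S) → 1
  ρ[x/u](σ[a>=5](S)) → 1
  π[x](ρ[x/u](σ[a>=5](S))) → 1
  (π[x](R) − π[x](ρ[x/u](σ[a>=5](S)))) → 5

|E| = 5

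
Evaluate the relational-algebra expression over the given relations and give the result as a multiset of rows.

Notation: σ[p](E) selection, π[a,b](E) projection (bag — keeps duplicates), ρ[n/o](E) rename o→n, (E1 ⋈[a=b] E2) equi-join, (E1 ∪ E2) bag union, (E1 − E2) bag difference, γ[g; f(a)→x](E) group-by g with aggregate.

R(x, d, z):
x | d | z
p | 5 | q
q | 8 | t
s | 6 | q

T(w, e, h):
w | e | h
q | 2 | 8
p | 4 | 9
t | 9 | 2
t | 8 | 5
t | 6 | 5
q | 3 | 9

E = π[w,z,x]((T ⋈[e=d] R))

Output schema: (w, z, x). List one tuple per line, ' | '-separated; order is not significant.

Stepwise |·|:
  T → 6
  R → 3
  (T ⋈[e=d] R) → 2
  π[w,z,x]((T ⋈[e=d] R)) → 2

== RESULT ==
w | z | x
t | q | s
t | t | q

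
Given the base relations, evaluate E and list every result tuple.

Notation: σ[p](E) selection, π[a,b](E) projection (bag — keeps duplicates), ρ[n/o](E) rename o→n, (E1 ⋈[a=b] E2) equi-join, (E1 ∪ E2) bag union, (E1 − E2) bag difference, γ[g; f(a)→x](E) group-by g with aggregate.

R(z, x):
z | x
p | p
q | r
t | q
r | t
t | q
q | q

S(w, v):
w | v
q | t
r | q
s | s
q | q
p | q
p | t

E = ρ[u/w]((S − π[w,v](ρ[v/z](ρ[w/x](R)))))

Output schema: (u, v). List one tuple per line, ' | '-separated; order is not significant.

Subexpression sizes:
  S → 6
  R → 6
  ρ[w/x](R) → 6
  ρ[v/z](ρ[w/x](R)) → 6
  π[w,v](ρ[v/z](ρ[w/x](R))) → 6
  (S − π[w,v](ρ[v/z](ρ[w/x](R)))) → 3
  ρ[u/w]((S − π[w,v](ρ[v/z](ρ[w/x](R))))) → 3

== RESULT ==
u | v
p | q
p | t
s | s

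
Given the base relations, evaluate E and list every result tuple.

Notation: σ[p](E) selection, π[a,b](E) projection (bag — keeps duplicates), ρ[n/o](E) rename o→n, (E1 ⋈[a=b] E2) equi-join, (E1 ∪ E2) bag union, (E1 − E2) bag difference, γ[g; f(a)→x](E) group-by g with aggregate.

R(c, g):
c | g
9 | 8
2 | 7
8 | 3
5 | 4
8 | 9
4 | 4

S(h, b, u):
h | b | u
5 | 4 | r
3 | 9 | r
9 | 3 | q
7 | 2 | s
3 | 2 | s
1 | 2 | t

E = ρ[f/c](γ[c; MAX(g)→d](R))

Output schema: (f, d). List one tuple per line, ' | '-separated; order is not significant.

Per-node cardinality:
  R → 6
  γ[c; MAX(g)→d](R) → 5
  ρ[f/c](γ[c; MAX(g)→d](R)) → 5

== RESULT ==
f | d
2 | 7
4 | 4
5 | 4
8 | 9
9 | 8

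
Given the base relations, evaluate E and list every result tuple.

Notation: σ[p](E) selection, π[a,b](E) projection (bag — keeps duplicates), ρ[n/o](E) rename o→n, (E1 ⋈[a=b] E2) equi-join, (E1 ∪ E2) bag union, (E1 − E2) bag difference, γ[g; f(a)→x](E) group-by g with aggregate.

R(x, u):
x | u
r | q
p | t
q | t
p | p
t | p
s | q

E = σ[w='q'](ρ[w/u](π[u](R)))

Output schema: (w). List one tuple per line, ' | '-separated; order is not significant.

Stepwise |·|:
  R → 6
  π[u](R) → 6
  ρ[w/u](π[u](R)) → 6
  σ[w='q'](ρ[w/u](π[u](R))) → 2

== RESULT ==
w
q
q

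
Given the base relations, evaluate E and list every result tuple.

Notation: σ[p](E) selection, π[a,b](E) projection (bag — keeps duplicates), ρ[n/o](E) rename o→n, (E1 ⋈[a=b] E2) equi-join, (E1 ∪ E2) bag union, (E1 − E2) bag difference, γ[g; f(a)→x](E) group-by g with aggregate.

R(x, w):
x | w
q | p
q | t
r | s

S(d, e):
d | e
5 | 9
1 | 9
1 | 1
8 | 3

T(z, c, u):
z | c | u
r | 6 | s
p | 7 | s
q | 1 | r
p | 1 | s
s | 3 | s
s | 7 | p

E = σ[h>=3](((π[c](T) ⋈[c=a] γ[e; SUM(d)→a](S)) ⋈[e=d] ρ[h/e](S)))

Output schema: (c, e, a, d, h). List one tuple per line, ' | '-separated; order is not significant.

Stepwise |·|:
  T → 6
  π[c](T) → 6
  S → 4
  γ[e; SUM(d)→a](S) → 3
  (π[c](T) ⋈[c=a] γ[e; SUM(d)→a](S)) → 3
  S → 4
  ρ[h/e](S) → 4
  ((π[c](T) ⋈[c=a] γ[e; SUM(d)→a](S)) ⋈[e=d] ρ[h/e](S)) → 4
  σ[h>=3](((π[c](T) ⋈[c=a] γ[e; SUM(d)→a](S)) ⋈[e=d] ρ[h/e](S))) → 2

== RESULT ==
c | e | a | d | h
1 | 1 | 1 | 1 | 9
1 | 1 | 1 | 1 | 9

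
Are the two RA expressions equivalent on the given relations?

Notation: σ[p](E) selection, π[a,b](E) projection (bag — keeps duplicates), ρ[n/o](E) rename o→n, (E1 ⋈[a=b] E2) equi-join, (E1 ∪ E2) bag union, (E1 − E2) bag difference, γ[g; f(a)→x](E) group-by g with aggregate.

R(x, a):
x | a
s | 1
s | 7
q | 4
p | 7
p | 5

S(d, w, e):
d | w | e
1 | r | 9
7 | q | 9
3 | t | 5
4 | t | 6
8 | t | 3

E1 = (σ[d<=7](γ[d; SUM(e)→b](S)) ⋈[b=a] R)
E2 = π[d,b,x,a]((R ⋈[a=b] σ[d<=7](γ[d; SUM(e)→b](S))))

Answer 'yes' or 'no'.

E1 subexpression sizes:
  S → 5
  γ[d; SUM(e)→b](S) → 5
  σ[d<=7](γ[d; SUM(e)→b](S)) → 4
  R → 5
  (σ[d<=7](γ[d; SUM(e)→b](S)) ⋈[b=a] R) → 1
E2 subexpression sizes:
  R → 5
  S → 5
  γ[d; SUM(e)→b](S) → 5
  σ[d<=7](γ[d; SUM(e)→b](S)) → 4
  (R ⋈[a=b] σ[d<=7](γ[d; SUM(e)→b](S))) → 1
  π[d,b,x,a]((R ⋈[a=b] σ[d<=7](γ[d; SUM(e)→b](S)))) → 1

E1 and E2 produce the same multiset:
d | b | x | a
3 | 5 | p | 5

yes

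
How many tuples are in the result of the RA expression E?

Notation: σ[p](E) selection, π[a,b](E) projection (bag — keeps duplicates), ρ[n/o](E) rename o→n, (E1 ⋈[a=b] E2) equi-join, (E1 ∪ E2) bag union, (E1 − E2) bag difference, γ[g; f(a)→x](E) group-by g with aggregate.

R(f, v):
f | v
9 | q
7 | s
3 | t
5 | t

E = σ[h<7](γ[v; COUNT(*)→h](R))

Row counts bottom-up:
  R → 4
  γ[v; COUNT(*)→h](R) → 3
  σ[h<7](γ[v; COUNT(*)→h](R)) → 3

|E| = 3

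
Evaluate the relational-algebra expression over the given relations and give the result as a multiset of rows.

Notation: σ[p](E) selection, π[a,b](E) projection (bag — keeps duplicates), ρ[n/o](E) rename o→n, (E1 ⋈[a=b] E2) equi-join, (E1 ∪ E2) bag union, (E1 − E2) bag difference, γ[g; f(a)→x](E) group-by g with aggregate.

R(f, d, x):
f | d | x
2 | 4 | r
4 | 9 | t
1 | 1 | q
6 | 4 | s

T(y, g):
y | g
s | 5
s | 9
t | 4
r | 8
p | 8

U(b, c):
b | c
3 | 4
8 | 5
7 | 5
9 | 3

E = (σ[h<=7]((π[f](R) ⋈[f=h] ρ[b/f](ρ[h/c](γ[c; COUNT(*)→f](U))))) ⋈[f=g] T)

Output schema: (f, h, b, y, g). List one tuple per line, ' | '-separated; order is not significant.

Subexpression sizes:
  R → 4
  π[f](R) → 4
  U → 4
  γ[c; COUNT(*)→f](U) → 3
  ρ[h/c](γ[c; COUNT(*)→f](U)) → 3
  ρ[b/f](ρ[h/c](γ[c; COUNT(*)→f](U))) → 3
  (π[f](R) ⋈[f=h] ρ[b/f](ρ[h/c](γ[c; COUNT(*)→f](U)))) → 1
  σ[h<=7]((π[f](R) ⋈[f=h] ρ[b/f](ρ[h/c](γ[c; COUNT(*)→f](U))))) → 1
  T → 5
  (σ[h<=7]((π[f](R) ⋈[f=h] ρ[b/f](ρ[h/c](γ[c; COUNT(*)→f](U))))) ⋈[f=g] T) → 1

== RESULT ==
f | h | b | y | g
4 | 4 | 1 | t | 4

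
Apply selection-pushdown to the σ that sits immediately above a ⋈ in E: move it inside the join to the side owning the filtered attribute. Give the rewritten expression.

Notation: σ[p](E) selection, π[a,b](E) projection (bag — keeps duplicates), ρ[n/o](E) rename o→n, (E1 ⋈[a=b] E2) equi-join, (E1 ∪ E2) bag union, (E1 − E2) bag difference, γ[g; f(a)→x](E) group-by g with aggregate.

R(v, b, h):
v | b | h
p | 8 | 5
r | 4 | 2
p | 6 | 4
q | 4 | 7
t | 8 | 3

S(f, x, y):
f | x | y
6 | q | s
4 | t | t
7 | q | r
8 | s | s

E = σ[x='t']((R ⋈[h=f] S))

σ filters on x, owned by the right side.
E' = (R ⋈[h=f] σ[x='t'](S))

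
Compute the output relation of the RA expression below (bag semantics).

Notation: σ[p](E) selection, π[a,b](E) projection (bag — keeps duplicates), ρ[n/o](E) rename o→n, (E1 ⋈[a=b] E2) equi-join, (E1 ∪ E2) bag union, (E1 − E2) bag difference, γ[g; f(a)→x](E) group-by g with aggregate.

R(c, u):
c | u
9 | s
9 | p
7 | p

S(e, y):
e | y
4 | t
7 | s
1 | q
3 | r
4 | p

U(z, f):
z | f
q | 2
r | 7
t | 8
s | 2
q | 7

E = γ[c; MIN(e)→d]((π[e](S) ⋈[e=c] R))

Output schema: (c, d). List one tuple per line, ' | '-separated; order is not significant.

Row counts bottom-up:
  S → 5
  π[e](S) → 5
  R → 3
  (π[e](S) ⋈[e=c] R) → 1
  γ[c; MIN(e)→d]((π[e](S) ⋈[e=c] R)) → 1

== RESULT ==
c | d
7 | 7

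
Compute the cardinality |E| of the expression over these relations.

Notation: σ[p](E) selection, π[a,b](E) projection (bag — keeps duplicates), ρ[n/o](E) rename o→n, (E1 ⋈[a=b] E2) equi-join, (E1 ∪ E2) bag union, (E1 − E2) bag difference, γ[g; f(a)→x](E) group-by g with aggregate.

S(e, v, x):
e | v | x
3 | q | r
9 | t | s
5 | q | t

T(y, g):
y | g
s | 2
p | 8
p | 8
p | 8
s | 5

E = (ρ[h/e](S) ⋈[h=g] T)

Stepwise |·|:
  S → 3
  ρ[h/e](S) → 3
  T → 5
  (ρ[h/e](S) ⋈[h=g] T) → 1

|E| = 1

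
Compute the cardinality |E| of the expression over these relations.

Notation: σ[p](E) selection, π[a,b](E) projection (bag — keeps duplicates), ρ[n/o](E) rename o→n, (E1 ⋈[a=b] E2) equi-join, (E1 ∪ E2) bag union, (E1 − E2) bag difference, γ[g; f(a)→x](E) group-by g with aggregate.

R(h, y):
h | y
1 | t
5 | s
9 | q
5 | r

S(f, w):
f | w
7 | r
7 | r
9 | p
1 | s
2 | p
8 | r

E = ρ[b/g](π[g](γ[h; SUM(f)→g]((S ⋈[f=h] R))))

Stepwise |·|:
  S → 6
  R → 4
  (S ⋈[f=h] R) → 2
  γ[h; SUM(f)→g]((S ⋈[f=h] R)) → 2
  π[g](γ[h; SUM(f)→g]((S ⋈[f=h] R))) → 2
  ρ[b/g](π[g](γ[h; SUM(f)→g]((S ⋈[f=h] R)))) → 2

|E| = 2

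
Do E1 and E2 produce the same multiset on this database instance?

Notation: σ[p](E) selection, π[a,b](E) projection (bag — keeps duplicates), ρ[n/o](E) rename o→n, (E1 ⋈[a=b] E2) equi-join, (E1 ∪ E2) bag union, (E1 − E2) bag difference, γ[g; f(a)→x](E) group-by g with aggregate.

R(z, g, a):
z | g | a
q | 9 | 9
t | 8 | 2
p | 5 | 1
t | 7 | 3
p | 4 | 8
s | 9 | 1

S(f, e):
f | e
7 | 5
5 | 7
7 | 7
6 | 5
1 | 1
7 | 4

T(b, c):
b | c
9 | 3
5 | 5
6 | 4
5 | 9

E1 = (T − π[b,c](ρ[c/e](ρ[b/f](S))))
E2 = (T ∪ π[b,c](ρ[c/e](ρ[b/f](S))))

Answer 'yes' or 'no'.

E1 per-node cardinality:
  T → 4
  S → 6
  ρ[b/f](S) → 6
  ρ[c/e](ρ[b/f](S)) → 6
  π[b,c](ρ[c/e](ρ[b/f](S))) → 6
  (T − π[b,c](ρ[c/e](ρ[b/f](S)))) → 4
E2 per-node cardinality:
  T → 4
  S → 6
  ρ[b/f](S) → 6
  ρ[c/e](ρ[b/f](S)) → 6
  π[b,c](ρ[c/e](ρ[b/f](S))) → 6
  (T ∪ π[b,c](ρ[c/e](ρ[b/f](S)))) → 10

E1 result:
b | c
5 | 5
5 | 9
6 | 4
9 | 3
E2 result:
b | c
1 | 1
5 | 5
5 | 7
5 | 9
6 | 4
6 | 5
7 | 4
7 | 5
7 | 7
9 | 3
Witness: (7, 4) appears 0× in E1 but 1× in E2.

no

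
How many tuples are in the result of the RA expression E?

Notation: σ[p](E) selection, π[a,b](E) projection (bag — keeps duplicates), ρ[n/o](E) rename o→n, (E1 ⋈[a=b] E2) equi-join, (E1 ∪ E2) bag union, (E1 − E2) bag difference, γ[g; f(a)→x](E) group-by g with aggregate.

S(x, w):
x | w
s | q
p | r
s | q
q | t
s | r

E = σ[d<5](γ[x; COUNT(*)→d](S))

Subexpression sizes:
  S → 5
  γ[x; COUNT(*)→d](S) → 3
  σ[d<5](γ[x; COUNT(*)→d](S)) → 3

|E| = 3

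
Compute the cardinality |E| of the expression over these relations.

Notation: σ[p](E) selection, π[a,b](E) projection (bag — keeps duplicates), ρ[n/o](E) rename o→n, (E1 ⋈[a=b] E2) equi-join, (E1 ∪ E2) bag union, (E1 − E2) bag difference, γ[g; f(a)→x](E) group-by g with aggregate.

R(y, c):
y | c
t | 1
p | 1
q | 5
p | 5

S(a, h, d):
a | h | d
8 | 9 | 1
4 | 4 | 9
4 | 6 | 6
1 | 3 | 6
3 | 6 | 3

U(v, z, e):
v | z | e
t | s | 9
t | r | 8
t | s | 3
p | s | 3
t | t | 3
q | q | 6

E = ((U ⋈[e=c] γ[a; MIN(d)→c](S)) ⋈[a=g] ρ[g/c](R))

Row counts bottom-up:
  U → 6
  S → 5
  γ[a; MIN(d)→c](S) → 4
  (U ⋈[e=c] γ[a; MIN(d)→c](S)) → 5
  R → 4
  ρ[g/c](R) → 4
  ((U ⋈[e=c] γ[a; MIN(d)→c](S)) ⋈[a=g] ρ[g/c](R)) → 2

|E| = 2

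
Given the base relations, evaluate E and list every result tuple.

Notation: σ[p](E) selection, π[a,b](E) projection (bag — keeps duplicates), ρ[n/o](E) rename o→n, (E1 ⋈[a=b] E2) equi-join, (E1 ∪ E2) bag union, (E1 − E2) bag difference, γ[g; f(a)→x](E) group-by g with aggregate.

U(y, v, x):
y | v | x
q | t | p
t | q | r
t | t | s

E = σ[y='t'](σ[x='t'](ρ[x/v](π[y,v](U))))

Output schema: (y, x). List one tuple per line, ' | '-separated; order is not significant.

Per-node cardinality:
  U → 3
  π[y,v](U) → 3
  ρ[x/v](π[y,v](U)) → 3
  σ[x='t'](ρ[x/v](π[y,v](U))) → 2
  σ[y='t'](σ[x='t'](ρ[x/v](π[y,v](U)))) → 1

== RESULT ==
y | x
t | t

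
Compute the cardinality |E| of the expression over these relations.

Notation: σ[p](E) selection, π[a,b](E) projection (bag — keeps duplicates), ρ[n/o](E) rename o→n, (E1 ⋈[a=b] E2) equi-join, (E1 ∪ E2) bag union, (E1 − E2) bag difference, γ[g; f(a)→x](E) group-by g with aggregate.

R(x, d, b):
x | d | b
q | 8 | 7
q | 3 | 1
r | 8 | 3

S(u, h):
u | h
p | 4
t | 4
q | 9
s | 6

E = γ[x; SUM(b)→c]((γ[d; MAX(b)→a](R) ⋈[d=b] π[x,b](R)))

Stepwise |·|:
  R → 3
  γ[d; MAX(b)→a](R) → 2
  R → 3
  π[x,b](R) → 3
  (γ[d; MAX(b)→a](R) ⋈[d=b] π[x,b](R)) → 1
  γ[x; SUM(b)→c]((γ[d; MAX(b)→a](R) ⋈[d=b] π[x,b](R))) → 1

|E| = 1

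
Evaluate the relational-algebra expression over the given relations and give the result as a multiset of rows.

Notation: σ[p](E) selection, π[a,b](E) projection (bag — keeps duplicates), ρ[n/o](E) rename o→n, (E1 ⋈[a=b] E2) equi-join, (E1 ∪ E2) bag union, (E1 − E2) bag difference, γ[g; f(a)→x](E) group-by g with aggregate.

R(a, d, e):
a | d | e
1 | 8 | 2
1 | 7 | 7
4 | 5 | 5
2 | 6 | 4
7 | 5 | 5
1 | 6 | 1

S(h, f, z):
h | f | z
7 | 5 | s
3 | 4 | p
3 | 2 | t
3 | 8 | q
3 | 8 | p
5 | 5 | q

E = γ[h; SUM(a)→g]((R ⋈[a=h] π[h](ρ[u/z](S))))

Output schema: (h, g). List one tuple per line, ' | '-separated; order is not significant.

Per-node cardinality:
  R → 6
  S → 6
  ρ[u/z](S) → 6
  π[h](ρ[u/z](S)) → 6
  (R ⋈[a=h] π[h](ρ[u/z](S))) → 1
  γ[h; SUM(a)→g]((R ⋈[a=h] π[h](ρ[u/z](S)))) → 1

== RESULT ==
h | g
7 | 7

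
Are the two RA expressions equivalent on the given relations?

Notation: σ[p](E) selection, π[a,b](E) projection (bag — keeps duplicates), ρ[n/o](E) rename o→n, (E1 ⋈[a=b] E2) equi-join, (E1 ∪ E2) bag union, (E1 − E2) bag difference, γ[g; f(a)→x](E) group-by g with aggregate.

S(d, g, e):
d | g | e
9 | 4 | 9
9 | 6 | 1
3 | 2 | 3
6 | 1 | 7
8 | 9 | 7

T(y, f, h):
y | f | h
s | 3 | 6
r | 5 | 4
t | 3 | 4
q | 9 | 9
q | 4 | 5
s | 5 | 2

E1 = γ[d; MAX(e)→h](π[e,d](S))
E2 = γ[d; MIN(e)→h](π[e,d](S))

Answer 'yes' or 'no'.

E1 row counts bottom-up:
  S → 5
  π[e,d](S) → 5
  γ[d; MAX(e)→h](π[e,d](S)) → 4
E2 row counts bottom-up:
  S → 5
  π[e,d](S) → 5
  γ[d; MIN(e)→h](π[e,d](S)) → 4

E1 result:
d | h
3 | 3
6 | 7
8 | 7
9 | 9
E2 result:
d | h
3 | 3
6 | 7
8 | 7
9 | 1
Witness: (9, 9) appears 1× in E1 but 0× in E2.

no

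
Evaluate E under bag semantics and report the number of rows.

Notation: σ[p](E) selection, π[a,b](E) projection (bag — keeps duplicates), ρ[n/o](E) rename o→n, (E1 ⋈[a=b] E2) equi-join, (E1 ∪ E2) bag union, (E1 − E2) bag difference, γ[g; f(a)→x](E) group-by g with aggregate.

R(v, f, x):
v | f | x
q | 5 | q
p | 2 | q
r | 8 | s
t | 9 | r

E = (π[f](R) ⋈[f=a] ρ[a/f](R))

Per-node cardinality:
  R → 4
  π[f](R) → 4
  R → 4
  ρ[a/f](R) → 4
  (π[f](R) ⋈[f=a] ρ[a/f](R)) → 4

|E| = 4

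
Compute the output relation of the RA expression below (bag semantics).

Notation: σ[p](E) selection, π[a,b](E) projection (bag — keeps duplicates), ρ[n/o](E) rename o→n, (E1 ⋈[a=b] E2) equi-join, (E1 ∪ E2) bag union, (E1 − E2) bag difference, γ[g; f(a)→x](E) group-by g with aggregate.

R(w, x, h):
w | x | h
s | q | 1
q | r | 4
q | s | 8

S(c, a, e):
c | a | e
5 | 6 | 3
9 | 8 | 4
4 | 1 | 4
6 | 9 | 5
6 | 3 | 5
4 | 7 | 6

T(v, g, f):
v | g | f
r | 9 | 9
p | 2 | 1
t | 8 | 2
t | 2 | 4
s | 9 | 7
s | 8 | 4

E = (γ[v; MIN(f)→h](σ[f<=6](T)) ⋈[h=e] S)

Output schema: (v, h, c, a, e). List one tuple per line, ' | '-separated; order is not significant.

Per-node cardinality:
  T → 6
  σ[f<=6](T) → 4
  γ[v; MIN(f)→h](σ[f<=6](T)) → 3
  S → 6
  (γ[v; MIN(f)→h](σ[f<=6](T)) ⋈[h=e] S) → 2

== RESULT ==
v | h | c | a | e
s | 4 | 4 | 1 | 4
s | 4 | 9 | 8 | 4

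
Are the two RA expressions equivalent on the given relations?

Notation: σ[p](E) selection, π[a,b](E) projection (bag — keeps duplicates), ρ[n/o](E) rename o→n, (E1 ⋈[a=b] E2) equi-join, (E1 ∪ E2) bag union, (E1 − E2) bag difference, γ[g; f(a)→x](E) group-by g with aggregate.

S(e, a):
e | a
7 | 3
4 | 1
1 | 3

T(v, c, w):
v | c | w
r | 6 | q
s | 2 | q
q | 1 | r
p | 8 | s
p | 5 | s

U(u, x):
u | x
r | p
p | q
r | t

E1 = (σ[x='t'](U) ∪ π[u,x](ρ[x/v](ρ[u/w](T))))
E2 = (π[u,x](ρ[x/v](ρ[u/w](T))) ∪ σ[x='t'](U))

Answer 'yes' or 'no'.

E1 row counts bottom-up:
  U → 3
  σ[x='t'](U) → 1
  T → 5
  ρ[u/w](T) → 5
  ρ[x/v](ρ[u/w](T)) → 5
  π[u,x](ρ[x/v](ρ[u/w](T))) → 5
  (σ[x='t'](U) ∪ π[u,x](ρ[x/v](ρ[u/w](T)))) → 6
E2 row counts bottom-up:
  T → 5
  ρ[u/w](T) → 5
  ρ[x/v](ρ[u/w](T)) → 5
  π[u,x](ρ[x/v](ρ[u/w](T))) → 5
  U → 3
  σ[x='t'](U) → 1
  (π[u,x](ρ[x/v](ρ[u/w](T))) ∪ σ[x='t'](U)) → 6

E1 and E2 produce the same multiset:
u | x
q | r
q | s
r | q
r | t
s | p
s | p

yes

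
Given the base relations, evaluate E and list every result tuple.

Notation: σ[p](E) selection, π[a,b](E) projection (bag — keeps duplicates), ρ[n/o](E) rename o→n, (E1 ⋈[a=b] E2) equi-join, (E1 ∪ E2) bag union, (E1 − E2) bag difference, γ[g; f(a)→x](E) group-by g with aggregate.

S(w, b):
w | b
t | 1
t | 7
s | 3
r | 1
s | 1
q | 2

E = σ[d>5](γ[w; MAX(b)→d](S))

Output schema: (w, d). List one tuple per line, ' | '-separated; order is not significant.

Row counts bottom-up:
  S → 6
  γ[w; MAX(b)→d](S) → 4
  σ[d>5](γ[w; MAX(b)→d](S)) → 1

== RESULT ==
w | d
t | 7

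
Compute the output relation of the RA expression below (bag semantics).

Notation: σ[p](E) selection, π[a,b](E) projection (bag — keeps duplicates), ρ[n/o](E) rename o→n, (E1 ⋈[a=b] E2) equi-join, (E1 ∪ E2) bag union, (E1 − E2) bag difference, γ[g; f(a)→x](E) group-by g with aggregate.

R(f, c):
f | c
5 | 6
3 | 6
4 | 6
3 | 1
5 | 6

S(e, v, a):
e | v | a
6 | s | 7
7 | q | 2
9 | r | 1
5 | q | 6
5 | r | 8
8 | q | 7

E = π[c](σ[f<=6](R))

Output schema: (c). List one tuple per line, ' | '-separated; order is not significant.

Subexpression sizes:
  R → 5
  σ[f<=6](R) → 5
  π[c](σ[f<=6](R)) → 5

== RESULT ==
c
1
6
6
6
6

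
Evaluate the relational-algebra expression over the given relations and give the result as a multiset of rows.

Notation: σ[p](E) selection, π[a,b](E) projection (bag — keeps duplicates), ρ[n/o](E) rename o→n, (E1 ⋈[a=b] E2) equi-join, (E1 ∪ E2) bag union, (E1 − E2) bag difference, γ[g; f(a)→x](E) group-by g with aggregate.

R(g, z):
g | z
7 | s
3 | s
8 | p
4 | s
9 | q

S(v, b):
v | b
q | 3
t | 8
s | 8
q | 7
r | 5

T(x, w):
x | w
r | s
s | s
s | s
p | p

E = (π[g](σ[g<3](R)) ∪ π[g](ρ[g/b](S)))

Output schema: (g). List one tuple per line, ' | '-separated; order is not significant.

Subexpression sizes:
  R → 5
  σ[g<3](R) → 0
  π[g](σ[g<3](R)) → 0
  S → 5
  ρ[g/b](S) → 5
  π[g](ρ[g/b](S)) → 5
  (π[g](σ[g<3](R)) ∪ π[g](ρ[g/b](S))) → 5

== RESULT ==
g
3
5
7
8
8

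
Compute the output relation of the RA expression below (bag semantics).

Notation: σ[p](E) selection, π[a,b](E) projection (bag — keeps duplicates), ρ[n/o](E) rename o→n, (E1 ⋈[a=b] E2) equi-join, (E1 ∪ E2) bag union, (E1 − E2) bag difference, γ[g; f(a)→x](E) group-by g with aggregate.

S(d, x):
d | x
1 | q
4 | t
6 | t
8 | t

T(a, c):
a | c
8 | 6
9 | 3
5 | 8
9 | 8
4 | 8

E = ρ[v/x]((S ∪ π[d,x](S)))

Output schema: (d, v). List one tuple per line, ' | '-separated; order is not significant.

Subexpression sizes:
  S → 4
  S → 4
  π[d,x](S) → 4
  (S ∪ π[d,x](S)) → 8
  ρ[v/x]((S ∪ π[d,x](S))) → 8

== RESULT ==
d | v
1 | q
1 | q
4 | t
4 | t
6 | t
6 | t
8 | t
8 | t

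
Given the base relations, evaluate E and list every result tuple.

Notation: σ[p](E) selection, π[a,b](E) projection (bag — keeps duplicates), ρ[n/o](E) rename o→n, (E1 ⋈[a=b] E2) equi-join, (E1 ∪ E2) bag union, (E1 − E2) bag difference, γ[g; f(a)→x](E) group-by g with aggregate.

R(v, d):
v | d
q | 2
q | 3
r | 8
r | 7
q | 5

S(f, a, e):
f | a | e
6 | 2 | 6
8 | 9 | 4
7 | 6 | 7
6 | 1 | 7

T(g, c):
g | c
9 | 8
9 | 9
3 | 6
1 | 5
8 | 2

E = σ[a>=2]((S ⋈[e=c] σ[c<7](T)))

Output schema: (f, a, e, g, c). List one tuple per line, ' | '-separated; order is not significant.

Stepwise |·|:
  S → 4
  T → 5
  σ[c<7](T) → 3
  (S ⋈[e=c] σ[c<7](T)) → 1
  σ[a>=2]((S ⋈[e=c] σ[c<7](T))) → 1

== RESULT ==
f | a | e | g | c
6 | 2 | 6 | 3 | 6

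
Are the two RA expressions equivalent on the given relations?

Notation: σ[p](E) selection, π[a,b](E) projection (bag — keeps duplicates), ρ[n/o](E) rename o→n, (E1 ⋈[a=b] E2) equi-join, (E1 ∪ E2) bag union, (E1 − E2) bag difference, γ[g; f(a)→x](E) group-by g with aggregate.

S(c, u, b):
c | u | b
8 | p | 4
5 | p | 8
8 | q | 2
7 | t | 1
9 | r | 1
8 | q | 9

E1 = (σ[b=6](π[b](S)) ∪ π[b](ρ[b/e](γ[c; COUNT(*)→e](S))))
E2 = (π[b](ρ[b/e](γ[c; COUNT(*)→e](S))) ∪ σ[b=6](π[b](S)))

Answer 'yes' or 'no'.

E1 per-node cardinality:
  S → 6
  π[b](S) → 6
  σ[b=6](π[b](S)) → 0
  S → 6
  γ[c; COUNT(*)→e](S) → 4
  ρ[b/e](γ[c; COUNT(*)→e](S)) → 4
  π[b](ρ[b/e](γ[c; COUNT(*)→e](S))) → 4
  (σ[b=6](π[b](S)) ∪ π[b](ρ[b/e](γ[c; COUNT(*)→e](S)))) → 4
E2 per-node cardinality:
  S → 6
  γ[c; COUNT(*)→e](S) → 4
  ρ[b/e](γ[c; COUNT(*)→e](S)) → 4
  π[b](ρ[b/e](γ[c; COUNT(*)→e](S))) → 4
  S → 6
  π[b](S) → 6
  σ[b=6](π[b](S)) → 0
  (π[b](ρ[b/e](γ[c; COUNT(*)→e](S))) ∪ σ[b=6](π[b](S))) → 4

E1 and E2 produce the same multiset:
b
1
1
1
3

yes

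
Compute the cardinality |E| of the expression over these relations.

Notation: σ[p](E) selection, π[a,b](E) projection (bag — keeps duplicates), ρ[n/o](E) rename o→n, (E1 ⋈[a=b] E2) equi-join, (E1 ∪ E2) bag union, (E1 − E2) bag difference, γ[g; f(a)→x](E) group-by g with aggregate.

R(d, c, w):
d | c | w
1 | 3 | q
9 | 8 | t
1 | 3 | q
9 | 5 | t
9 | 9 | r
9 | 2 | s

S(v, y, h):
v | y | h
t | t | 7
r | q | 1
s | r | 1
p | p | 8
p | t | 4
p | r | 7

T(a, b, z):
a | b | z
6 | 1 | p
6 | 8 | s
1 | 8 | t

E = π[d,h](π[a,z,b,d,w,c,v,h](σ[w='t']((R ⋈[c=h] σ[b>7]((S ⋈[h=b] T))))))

Per-node cardinality:
  R → 6
  S → 6
  T → 3
  (S ⋈[h=b] T) → 4
  σ[b>7]((S ⋈[h=b] T)) → 2
  (R ⋈[c=h] σ[b>7]((S ⋈[h=b] T))) → 2
  σ[w='t']((R ⋈[c=h] σ[b>7]((S ⋈[h=b] T)))) → 2
  π[a,z,b,d,w,c,v,h](σ[w='t']((R ⋈[c=h] σ[b>7]((S ⋈[h=b] T))))) → 2
  π[d,h](π[a,z,b,d,w,c,v,h](σ[w='t']((R ⋈[c=h] σ[b>7]((S ⋈[h=b] T)))))) → 2

|E| = 2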